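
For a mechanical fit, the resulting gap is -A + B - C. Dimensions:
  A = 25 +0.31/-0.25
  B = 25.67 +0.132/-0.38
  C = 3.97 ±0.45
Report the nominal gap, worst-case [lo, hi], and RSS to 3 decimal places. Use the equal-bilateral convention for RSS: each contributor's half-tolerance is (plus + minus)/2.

nominal=-3.300 wc=[-4.440,-2.468] rss=0.589

Stack each dimension's contribution:
  -A: nom -25.000 → Σnom=-25.000; wc +0.250/-0.310 → slack +0.250/-0.310; half-tol=0.280, Σhalf²=0.078400
  +B: nom +25.670 → Σnom=0.670; wc +0.132/-0.380 → slack +0.382/-0.690; half-tol=0.256, Σhalf²=0.143936
  -C: nom -3.970 → Σnom=-3.300; wc +0.450/-0.450 → slack +0.832/-1.140; half-tol=0.450, Σhalf²=0.346436
Nominal = -3.300. Worst-case = [-3.300 - 1.140, -3.300 + 0.832] = [-4.440, -2.468]. RSS = √0.346436 = 0.589.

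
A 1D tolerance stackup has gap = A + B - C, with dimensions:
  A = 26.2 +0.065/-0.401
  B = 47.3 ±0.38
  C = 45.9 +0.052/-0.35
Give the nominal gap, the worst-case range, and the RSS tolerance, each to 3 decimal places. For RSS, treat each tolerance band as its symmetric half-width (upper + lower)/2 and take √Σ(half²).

Stack each dimension's contribution:
  +A: nom +26.200 → Σnom=26.200; wc +0.065/-0.401 → slack +0.065/-0.401; half-tol=0.233, Σhalf²=0.054289
  +B: nom +47.300 → Σnom=73.500; wc +0.380/-0.380 → slack +0.445/-0.781; half-tol=0.380, Σhalf²=0.198689
  -C: nom -45.900 → Σnom=27.600; wc +0.350/-0.052 → slack +0.795/-0.833; half-tol=0.201, Σhalf²=0.239090
Nominal = 27.600. Worst-case = [27.600 - 0.833, 27.600 + 0.795] = [26.767, 28.395]. RSS = √0.239090 = 0.489.

nominal=27.600 wc=[26.767,28.395] rss=0.489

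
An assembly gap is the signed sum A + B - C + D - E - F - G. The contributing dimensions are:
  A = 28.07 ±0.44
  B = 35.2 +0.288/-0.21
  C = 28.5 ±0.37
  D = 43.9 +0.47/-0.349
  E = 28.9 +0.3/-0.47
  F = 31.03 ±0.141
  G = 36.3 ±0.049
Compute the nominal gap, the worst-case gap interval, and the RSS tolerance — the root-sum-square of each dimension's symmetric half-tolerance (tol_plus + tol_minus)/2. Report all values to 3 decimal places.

Stack each dimension's contribution:
  +A: nom +28.070 → Σnom=28.070; wc +0.440/-0.440 → slack +0.440/-0.440; half-tol=0.440, Σhalf²=0.193600
  +B: nom +35.200 → Σnom=63.270; wc +0.288/-0.210 → slack +0.728/-0.650; half-tol=0.249, Σhalf²=0.255601
  -C: nom -28.500 → Σnom=34.770; wc +0.370/-0.370 → slack +1.098/-1.020; half-tol=0.370, Σhalf²=0.392501
  +D: nom +43.900 → Σnom=78.670; wc +0.470/-0.349 → slack +1.568/-1.369; half-tol=0.409, Σhalf²=0.560191
  -E: nom -28.900 → Σnom=49.770; wc +0.470/-0.300 → slack +2.038/-1.669; half-tol=0.385, Σhalf²=0.708416
  -F: nom -31.030 → Σnom=18.740; wc +0.141/-0.141 → slack +2.179/-1.810; half-tol=0.141, Σhalf²=0.728297
  -G: nom -36.300 → Σnom=-17.560; wc +0.049/-0.049 → slack +2.228/-1.859; half-tol=0.049, Σhalf²=0.730698
Nominal = -17.560. Worst-case = [-17.560 - 1.859, -17.560 + 2.228] = [-19.419, -15.332]. RSS = √0.730698 = 0.855.

nominal=-17.560 wc=[-19.419,-15.332] rss=0.855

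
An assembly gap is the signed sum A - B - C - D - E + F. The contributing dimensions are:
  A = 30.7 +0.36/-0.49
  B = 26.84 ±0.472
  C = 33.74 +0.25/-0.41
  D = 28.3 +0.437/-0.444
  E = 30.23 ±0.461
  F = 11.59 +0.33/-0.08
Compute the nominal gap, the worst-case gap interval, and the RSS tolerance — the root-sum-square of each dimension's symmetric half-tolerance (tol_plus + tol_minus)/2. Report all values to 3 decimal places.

Stack each dimension's contribution:
  +A: nom +30.700 → Σnom=30.700; wc +0.360/-0.490 → slack +0.360/-0.490; half-tol=0.425, Σhalf²=0.180625
  -B: nom -26.840 → Σnom=3.860; wc +0.472/-0.472 → slack +0.832/-0.962; half-tol=0.472, Σhalf²=0.403409
  -C: nom -33.740 → Σnom=-29.880; wc +0.410/-0.250 → slack +1.242/-1.212; half-tol=0.330, Σhalf²=0.512309
  -D: nom -28.300 → Σnom=-58.180; wc +0.444/-0.437 → slack +1.686/-1.649; half-tol=0.441, Σhalf²=0.706349
  -E: nom -30.230 → Σnom=-88.410; wc +0.461/-0.461 → slack +2.147/-2.110; half-tol=0.461, Σhalf²=0.918870
  +F: nom +11.590 → Σnom=-76.820; wc +0.330/-0.080 → slack +2.477/-2.190; half-tol=0.205, Σhalf²=0.960895
Nominal = -76.820. Worst-case = [-76.820 - 2.190, -76.820 + 2.477] = [-79.010, -74.343]. RSS = √0.960895 = 0.980.

nominal=-76.820 wc=[-79.010,-74.343] rss=0.980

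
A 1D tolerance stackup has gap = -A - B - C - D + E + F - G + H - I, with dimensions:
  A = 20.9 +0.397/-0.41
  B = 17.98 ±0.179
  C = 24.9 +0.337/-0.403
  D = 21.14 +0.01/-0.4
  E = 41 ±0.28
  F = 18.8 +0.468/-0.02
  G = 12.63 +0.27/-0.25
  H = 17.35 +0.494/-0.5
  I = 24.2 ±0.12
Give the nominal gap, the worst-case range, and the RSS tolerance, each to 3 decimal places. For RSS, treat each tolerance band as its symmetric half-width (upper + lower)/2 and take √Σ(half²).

Stack each dimension's contribution:
  -A: nom -20.900 → Σnom=-20.900; wc +0.410/-0.397 → slack +0.410/-0.397; half-tol=0.403, Σhalf²=0.162812
  -B: nom -17.980 → Σnom=-38.880; wc +0.179/-0.179 → slack +0.589/-0.576; half-tol=0.179, Σhalf²=0.194853
  -C: nom -24.900 → Σnom=-63.780; wc +0.403/-0.337 → slack +0.992/-0.913; half-tol=0.370, Σhalf²=0.331753
  -D: nom -21.140 → Σnom=-84.920; wc +0.400/-0.010 → slack +1.392/-0.923; half-tol=0.205, Σhalf²=0.373778
  +E: nom +41.000 → Σnom=-43.920; wc +0.280/-0.280 → slack +1.672/-1.203; half-tol=0.280, Σhalf²=0.452178
  +F: nom +18.800 → Σnom=-25.120; wc +0.468/-0.020 → slack +2.140/-1.223; half-tol=0.244, Σhalf²=0.511714
  -G: nom -12.630 → Σnom=-37.750; wc +0.250/-0.270 → slack +2.390/-1.493; half-tol=0.260, Σhalf²=0.579314
  +H: nom +17.350 → Σnom=-20.400; wc +0.494/-0.500 → slack +2.884/-1.993; half-tol=0.497, Σhalf²=0.826323
  -I: nom -24.200 → Σnom=-44.600; wc +0.120/-0.120 → slack +3.004/-2.113; half-tol=0.120, Σhalf²=0.840723
Nominal = -44.600. Worst-case = [-44.600 - 2.113, -44.600 + 3.004] = [-46.713, -41.596]. RSS = √0.840723 = 0.917.

nominal=-44.600 wc=[-46.713,-41.596] rss=0.917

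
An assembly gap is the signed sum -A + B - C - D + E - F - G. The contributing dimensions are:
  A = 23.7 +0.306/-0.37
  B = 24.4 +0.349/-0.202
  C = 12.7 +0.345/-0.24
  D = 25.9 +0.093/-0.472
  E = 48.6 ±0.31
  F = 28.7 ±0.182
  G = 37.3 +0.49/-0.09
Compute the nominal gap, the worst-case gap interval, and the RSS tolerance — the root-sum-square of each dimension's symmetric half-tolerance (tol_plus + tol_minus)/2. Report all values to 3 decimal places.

Stack each dimension's contribution:
  -A: nom -23.700 → Σnom=-23.700; wc +0.370/-0.306 → slack +0.370/-0.306; half-tol=0.338, Σhalf²=0.114244
  +B: nom +24.400 → Σnom=0.700; wc +0.349/-0.202 → slack +0.719/-0.508; half-tol=0.275, Σhalf²=0.190144
  -C: nom -12.700 → Σnom=-12.000; wc +0.240/-0.345 → slack +0.959/-0.853; half-tol=0.292, Σhalf²=0.275700
  -D: nom -25.900 → Σnom=-37.900; wc +0.472/-0.093 → slack +1.431/-0.946; half-tol=0.282, Σhalf²=0.355507
  +E: nom +48.600 → Σnom=10.700; wc +0.310/-0.310 → slack +1.741/-1.256; half-tol=0.310, Σhalf²=0.451607
  -F: nom -28.700 → Σnom=-18.000; wc +0.182/-0.182 → slack +1.923/-1.438; half-tol=0.182, Σhalf²=0.484731
  -G: nom -37.300 → Σnom=-55.300; wc +0.090/-0.490 → slack +2.013/-1.928; half-tol=0.290, Σhalf²=0.568831
Nominal = -55.300. Worst-case = [-55.300 - 1.928, -55.300 + 2.013] = [-57.228, -53.287]. RSS = √0.568831 = 0.754.

nominal=-55.300 wc=[-57.228,-53.287] rss=0.754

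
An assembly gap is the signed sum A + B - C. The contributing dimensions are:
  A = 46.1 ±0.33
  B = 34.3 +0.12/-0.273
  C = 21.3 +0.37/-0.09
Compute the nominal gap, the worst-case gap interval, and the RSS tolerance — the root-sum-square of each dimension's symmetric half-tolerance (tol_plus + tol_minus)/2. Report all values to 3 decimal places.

Stack each dimension's contribution:
  +A: nom +46.100 → Σnom=46.100; wc +0.330/-0.330 → slack +0.330/-0.330; half-tol=0.330, Σhalf²=0.108900
  +B: nom +34.300 → Σnom=80.400; wc +0.120/-0.273 → slack +0.450/-0.603; half-tol=0.197, Σhalf²=0.147512
  -C: nom -21.300 → Σnom=59.100; wc +0.090/-0.370 → slack +0.540/-0.973; half-tol=0.230, Σhalf²=0.200412
Nominal = 59.100. Worst-case = [59.100 - 0.973, 59.100 + 0.540] = [58.127, 59.640]. RSS = √0.200412 = 0.448.

nominal=59.100 wc=[58.127,59.640] rss=0.448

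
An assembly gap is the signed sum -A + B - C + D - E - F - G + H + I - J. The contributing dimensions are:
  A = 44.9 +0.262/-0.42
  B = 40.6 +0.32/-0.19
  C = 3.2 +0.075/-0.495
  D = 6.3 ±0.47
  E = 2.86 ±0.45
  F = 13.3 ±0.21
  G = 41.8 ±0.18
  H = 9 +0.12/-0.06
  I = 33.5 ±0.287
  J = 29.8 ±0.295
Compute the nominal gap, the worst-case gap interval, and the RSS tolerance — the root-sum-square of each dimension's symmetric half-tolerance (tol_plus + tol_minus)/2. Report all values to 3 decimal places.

nominal=-46.460 wc=[-48.939,-43.213] rss=0.969

Stack each dimension's contribution:
  -A: nom -44.900 → Σnom=-44.900; wc +0.420/-0.262 → slack +0.420/-0.262; half-tol=0.341, Σhalf²=0.116281
  +B: nom +40.600 → Σnom=-4.300; wc +0.320/-0.190 → slack +0.740/-0.452; half-tol=0.255, Σhalf²=0.181306
  -C: nom -3.200 → Σnom=-7.500; wc +0.495/-0.075 → slack +1.235/-0.527; half-tol=0.285, Σhalf²=0.262531
  +D: nom +6.300 → Σnom=-1.200; wc +0.470/-0.470 → slack +1.705/-0.997; half-tol=0.470, Σhalf²=0.483431
  -E: nom -2.860 → Σnom=-4.060; wc +0.450/-0.450 → slack +2.155/-1.447; half-tol=0.450, Σhalf²=0.685931
  -F: nom -13.300 → Σnom=-17.360; wc +0.210/-0.210 → slack +2.365/-1.657; half-tol=0.210, Σhalf²=0.730031
  -G: nom -41.800 → Σnom=-59.160; wc +0.180/-0.180 → slack +2.545/-1.837; half-tol=0.180, Σhalf²=0.762431
  +H: nom +9.000 → Σnom=-50.160; wc +0.120/-0.060 → slack +2.665/-1.897; half-tol=0.090, Σhalf²=0.770531
  +I: nom +33.500 → Σnom=-16.660; wc +0.287/-0.287 → slack +2.952/-2.184; half-tol=0.287, Σhalf²=0.852900
  -J: nom -29.800 → Σnom=-46.460; wc +0.295/-0.295 → slack +3.247/-2.479; half-tol=0.295, Σhalf²=0.939925
Nominal = -46.460. Worst-case = [-46.460 - 2.479, -46.460 + 3.247] = [-48.939, -43.213]. RSS = √0.939925 = 0.969.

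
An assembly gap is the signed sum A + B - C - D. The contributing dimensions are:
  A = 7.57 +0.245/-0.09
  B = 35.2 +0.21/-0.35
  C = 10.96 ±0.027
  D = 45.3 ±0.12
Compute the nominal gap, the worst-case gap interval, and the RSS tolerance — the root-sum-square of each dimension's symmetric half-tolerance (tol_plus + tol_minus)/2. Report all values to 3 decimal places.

nominal=-13.490 wc=[-14.077,-12.888] rss=0.349

Stack each dimension's contribution:
  +A: nom +7.570 → Σnom=7.570; wc +0.245/-0.090 → slack +0.245/-0.090; half-tol=0.167, Σhalf²=0.028056
  +B: nom +35.200 → Σnom=42.770; wc +0.210/-0.350 → slack +0.455/-0.440; half-tol=0.280, Σhalf²=0.106456
  -C: nom -10.960 → Σnom=31.810; wc +0.027/-0.027 → slack +0.482/-0.467; half-tol=0.027, Σhalf²=0.107185
  -D: nom -45.300 → Σnom=-13.490; wc +0.120/-0.120 → slack +0.602/-0.587; half-tol=0.120, Σhalf²=0.121585
Nominal = -13.490. Worst-case = [-13.490 - 0.587, -13.490 + 0.602] = [-14.077, -12.888]. RSS = √0.121585 = 0.349.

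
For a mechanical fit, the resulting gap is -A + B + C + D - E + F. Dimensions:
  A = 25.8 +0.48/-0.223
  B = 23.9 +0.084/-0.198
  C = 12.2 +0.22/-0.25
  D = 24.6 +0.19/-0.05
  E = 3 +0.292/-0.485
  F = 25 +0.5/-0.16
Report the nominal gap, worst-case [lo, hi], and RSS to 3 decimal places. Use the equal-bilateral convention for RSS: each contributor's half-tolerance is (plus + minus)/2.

nominal=56.900 wc=[55.470,58.602] rss=0.688

Stack each dimension's contribution:
  -A: nom -25.800 → Σnom=-25.800; wc +0.223/-0.480 → slack +0.223/-0.480; half-tol=0.351, Σhalf²=0.123552
  +B: nom +23.900 → Σnom=-1.900; wc +0.084/-0.198 → slack +0.307/-0.678; half-tol=0.141, Σhalf²=0.143433
  +C: nom +12.200 → Σnom=10.300; wc +0.220/-0.250 → slack +0.527/-0.928; half-tol=0.235, Σhalf²=0.198658
  +D: nom +24.600 → Σnom=34.900; wc +0.190/-0.050 → slack +0.717/-0.978; half-tol=0.120, Σhalf²=0.213058
  -E: nom -3.000 → Σnom=31.900; wc +0.485/-0.292 → slack +1.202/-1.270; half-tol=0.388, Σhalf²=0.363990
  +F: nom +25.000 → Σnom=56.900; wc +0.500/-0.160 → slack +1.702/-1.430; half-tol=0.330, Σhalf²=0.472890
Nominal = 56.900. Worst-case = [56.900 - 1.430, 56.900 + 1.702] = [55.470, 58.602]. RSS = √0.472890 = 0.688.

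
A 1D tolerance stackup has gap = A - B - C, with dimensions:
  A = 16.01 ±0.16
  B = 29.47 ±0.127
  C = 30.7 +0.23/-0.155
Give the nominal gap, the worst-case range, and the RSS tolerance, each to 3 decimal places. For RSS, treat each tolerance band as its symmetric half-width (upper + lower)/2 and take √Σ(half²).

nominal=-44.160 wc=[-44.677,-43.718] rss=0.281

Stack each dimension's contribution:
  +A: nom +16.010 → Σnom=16.010; wc +0.160/-0.160 → slack +0.160/-0.160; half-tol=0.160, Σhalf²=0.025600
  -B: nom -29.470 → Σnom=-13.460; wc +0.127/-0.127 → slack +0.287/-0.287; half-tol=0.127, Σhalf²=0.041729
  -C: nom -30.700 → Σnom=-44.160; wc +0.155/-0.230 → slack +0.442/-0.517; half-tol=0.193, Σhalf²=0.078785
Nominal = -44.160. Worst-case = [-44.160 - 0.517, -44.160 + 0.442] = [-44.677, -43.718]. RSS = √0.078785 = 0.281.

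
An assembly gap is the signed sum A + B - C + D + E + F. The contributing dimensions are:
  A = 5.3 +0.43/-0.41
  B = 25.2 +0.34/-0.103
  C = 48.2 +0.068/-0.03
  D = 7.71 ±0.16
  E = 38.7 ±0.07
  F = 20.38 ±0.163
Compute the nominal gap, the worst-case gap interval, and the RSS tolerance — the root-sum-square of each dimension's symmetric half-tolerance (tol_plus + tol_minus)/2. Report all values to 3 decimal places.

Stack each dimension's contribution:
  +A: nom +5.300 → Σnom=5.300; wc +0.430/-0.410 → slack +0.430/-0.410; half-tol=0.420, Σhalf²=0.176400
  +B: nom +25.200 → Σnom=30.500; wc +0.340/-0.103 → slack +0.770/-0.513; half-tol=0.222, Σhalf²=0.225462
  -C: nom -48.200 → Σnom=-17.700; wc +0.030/-0.068 → slack +0.800/-0.581; half-tol=0.049, Σhalf²=0.227863
  +D: nom +7.710 → Σnom=-9.990; wc +0.160/-0.160 → slack +0.960/-0.741; half-tol=0.160, Σhalf²=0.253463
  +E: nom +38.700 → Σnom=28.710; wc +0.070/-0.070 → slack +1.030/-0.811; half-tol=0.070, Σhalf²=0.258363
  +F: nom +20.380 → Σnom=49.090; wc +0.163/-0.163 → slack +1.193/-0.974; half-tol=0.163, Σhalf²=0.284932
Nominal = 49.090. Worst-case = [49.090 - 0.974, 49.090 + 1.193] = [48.116, 50.283]. RSS = √0.284932 = 0.534.

nominal=49.090 wc=[48.116,50.283] rss=0.534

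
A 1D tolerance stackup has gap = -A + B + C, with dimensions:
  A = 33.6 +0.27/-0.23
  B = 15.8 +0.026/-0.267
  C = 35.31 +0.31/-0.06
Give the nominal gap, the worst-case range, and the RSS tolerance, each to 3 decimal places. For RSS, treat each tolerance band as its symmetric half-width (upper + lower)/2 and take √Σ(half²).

Stack each dimension's contribution:
  -A: nom -33.600 → Σnom=-33.600; wc +0.230/-0.270 → slack +0.230/-0.270; half-tol=0.250, Σhalf²=0.062500
  +B: nom +15.800 → Σnom=-17.800; wc +0.026/-0.267 → slack +0.256/-0.537; half-tol=0.147, Σhalf²=0.083962
  +C: nom +35.310 → Σnom=17.510; wc +0.310/-0.060 → slack +0.566/-0.597; half-tol=0.185, Σhalf²=0.118187
Nominal = 17.510. Worst-case = [17.510 - 0.597, 17.510 + 0.566] = [16.913, 18.076]. RSS = √0.118187 = 0.344.

nominal=17.510 wc=[16.913,18.076] rss=0.344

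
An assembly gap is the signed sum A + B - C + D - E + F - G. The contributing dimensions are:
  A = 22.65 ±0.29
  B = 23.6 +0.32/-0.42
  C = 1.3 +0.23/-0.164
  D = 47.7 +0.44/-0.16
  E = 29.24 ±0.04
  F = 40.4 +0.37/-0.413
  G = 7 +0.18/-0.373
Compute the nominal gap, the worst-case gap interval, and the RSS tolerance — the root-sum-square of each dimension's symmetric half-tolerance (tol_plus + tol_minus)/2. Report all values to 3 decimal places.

Stack each dimension's contribution:
  +A: nom +22.650 → Σnom=22.650; wc +0.290/-0.290 → slack +0.290/-0.290; half-tol=0.290, Σhalf²=0.084100
  +B: nom +23.600 → Σnom=46.250; wc +0.320/-0.420 → slack +0.610/-0.710; half-tol=0.370, Σhalf²=0.221000
  -C: nom -1.300 → Σnom=44.950; wc +0.164/-0.230 → slack +0.774/-0.940; half-tol=0.197, Σhalf²=0.259809
  +D: nom +47.700 → Σnom=92.650; wc +0.440/-0.160 → slack +1.214/-1.100; half-tol=0.300, Σhalf²=0.349809
  -E: nom -29.240 → Σnom=63.410; wc +0.040/-0.040 → slack +1.254/-1.140; half-tol=0.040, Σhalf²=0.351409
  +F: nom +40.400 → Σnom=103.810; wc +0.370/-0.413 → slack +1.624/-1.553; half-tol=0.391, Σhalf²=0.504681
  -G: nom -7.000 → Σnom=96.810; wc +0.373/-0.180 → slack +1.997/-1.733; half-tol=0.276, Σhalf²=0.581133
Nominal = 96.810. Worst-case = [96.810 - 1.733, 96.810 + 1.997] = [95.077, 98.807]. RSS = √0.581133 = 0.762.

nominal=96.810 wc=[95.077,98.807] rss=0.762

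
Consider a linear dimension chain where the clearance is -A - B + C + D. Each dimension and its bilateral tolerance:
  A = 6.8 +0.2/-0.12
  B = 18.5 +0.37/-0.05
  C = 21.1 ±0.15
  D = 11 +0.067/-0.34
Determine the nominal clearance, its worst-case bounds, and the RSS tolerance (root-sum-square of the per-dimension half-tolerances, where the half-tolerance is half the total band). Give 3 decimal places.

nominal=6.800 wc=[5.740,7.187] rss=0.366

Stack each dimension's contribution:
  -A: nom -6.800 → Σnom=-6.800; wc +0.120/-0.200 → slack +0.120/-0.200; half-tol=0.160, Σhalf²=0.025600
  -B: nom -18.500 → Σnom=-25.300; wc +0.050/-0.370 → slack +0.170/-0.570; half-tol=0.210, Σhalf²=0.069700
  +C: nom +21.100 → Σnom=-4.200; wc +0.150/-0.150 → slack +0.320/-0.720; half-tol=0.150, Σhalf²=0.092200
  +D: nom +11.000 → Σnom=6.800; wc +0.067/-0.340 → slack +0.387/-1.060; half-tol=0.204, Σhalf²=0.133612
Nominal = 6.800. Worst-case = [6.800 - 1.060, 6.800 + 0.387] = [5.740, 7.187]. RSS = √0.133612 = 0.366.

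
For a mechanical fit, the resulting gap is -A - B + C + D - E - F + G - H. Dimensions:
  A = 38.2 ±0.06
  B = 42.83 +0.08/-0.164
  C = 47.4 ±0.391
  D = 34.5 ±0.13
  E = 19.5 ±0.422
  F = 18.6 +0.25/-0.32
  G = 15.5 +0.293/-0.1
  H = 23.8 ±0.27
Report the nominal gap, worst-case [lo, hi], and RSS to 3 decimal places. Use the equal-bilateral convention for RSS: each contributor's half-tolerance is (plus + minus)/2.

nominal=-45.530 wc=[-47.233,-43.480] rss=0.748

Stack each dimension's contribution:
  -A: nom -38.200 → Σnom=-38.200; wc +0.060/-0.060 → slack +0.060/-0.060; half-tol=0.060, Σhalf²=0.003600
  -B: nom -42.830 → Σnom=-81.030; wc +0.164/-0.080 → slack +0.224/-0.140; half-tol=0.122, Σhalf²=0.018484
  +C: nom +47.400 → Σnom=-33.630; wc +0.391/-0.391 → slack +0.615/-0.531; half-tol=0.391, Σhalf²=0.171365
  +D: nom +34.500 → Σnom=0.870; wc +0.130/-0.130 → slack +0.745/-0.661; half-tol=0.130, Σhalf²=0.188265
  -E: nom -19.500 → Σnom=-18.630; wc +0.422/-0.422 → slack +1.167/-1.083; half-tol=0.422, Σhalf²=0.366349
  -F: nom -18.600 → Σnom=-37.230; wc +0.320/-0.250 → slack +1.487/-1.333; half-tol=0.285, Σhalf²=0.447574
  +G: nom +15.500 → Σnom=-21.730; wc +0.293/-0.100 → slack +1.780/-1.433; half-tol=0.197, Σhalf²=0.486186
  -H: nom -23.800 → Σnom=-45.530; wc +0.270/-0.270 → slack +2.050/-1.703; half-tol=0.270, Σhalf²=0.559086
Nominal = -45.530. Worst-case = [-45.530 - 1.703, -45.530 + 2.050] = [-47.233, -43.480]. RSS = √0.559086 = 0.748.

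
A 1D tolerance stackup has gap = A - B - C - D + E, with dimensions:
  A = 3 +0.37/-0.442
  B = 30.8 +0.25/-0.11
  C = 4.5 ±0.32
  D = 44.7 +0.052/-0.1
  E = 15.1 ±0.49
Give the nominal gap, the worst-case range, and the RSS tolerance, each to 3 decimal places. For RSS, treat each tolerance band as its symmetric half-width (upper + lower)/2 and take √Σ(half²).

Stack each dimension's contribution:
  +A: nom +3.000 → Σnom=3.000; wc +0.370/-0.442 → slack +0.370/-0.442; half-tol=0.406, Σhalf²=0.164836
  -B: nom -30.800 → Σnom=-27.800; wc +0.110/-0.250 → slack +0.480/-0.692; half-tol=0.180, Σhalf²=0.197236
  -C: nom -4.500 → Σnom=-32.300; wc +0.320/-0.320 → slack +0.800/-1.012; half-tol=0.320, Σhalf²=0.299636
  -D: nom -44.700 → Σnom=-77.000; wc +0.100/-0.052 → slack +0.900/-1.064; half-tol=0.076, Σhalf²=0.305412
  +E: nom +15.100 → Σnom=-61.900; wc +0.490/-0.490 → slack +1.390/-1.554; half-tol=0.490, Σhalf²=0.545512
Nominal = -61.900. Worst-case = [-61.900 - 1.554, -61.900 + 1.390] = [-63.454, -60.510]. RSS = √0.545512 = 0.739.

nominal=-61.900 wc=[-63.454,-60.510] rss=0.739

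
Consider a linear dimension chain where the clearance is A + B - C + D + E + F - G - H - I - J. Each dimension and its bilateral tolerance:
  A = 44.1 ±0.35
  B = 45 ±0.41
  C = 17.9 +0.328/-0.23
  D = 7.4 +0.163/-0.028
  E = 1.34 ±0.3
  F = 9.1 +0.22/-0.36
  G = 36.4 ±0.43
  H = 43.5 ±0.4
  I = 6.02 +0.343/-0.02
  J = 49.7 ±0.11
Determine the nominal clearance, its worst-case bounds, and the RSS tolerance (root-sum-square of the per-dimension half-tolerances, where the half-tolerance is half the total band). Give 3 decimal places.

Stack each dimension's contribution:
  +A: nom +44.100 → Σnom=44.100; wc +0.350/-0.350 → slack +0.350/-0.350; half-tol=0.350, Σhalf²=0.122500
  +B: nom +45.000 → Σnom=89.100; wc +0.410/-0.410 → slack +0.760/-0.760; half-tol=0.410, Σhalf²=0.290600
  -C: nom -17.900 → Σnom=71.200; wc +0.230/-0.328 → slack +0.990/-1.088; half-tol=0.279, Σhalf²=0.368441
  +D: nom +7.400 → Σnom=78.600; wc +0.163/-0.028 → slack +1.153/-1.116; half-tol=0.096, Σhalf²=0.377561
  +E: nom +1.340 → Σnom=79.940; wc +0.300/-0.300 → slack +1.453/-1.416; half-tol=0.300, Σhalf²=0.467561
  +F: nom +9.100 → Σnom=89.040; wc +0.220/-0.360 → slack +1.673/-1.776; half-tol=0.290, Σhalf²=0.551661
  -G: nom -36.400 → Σnom=52.640; wc +0.430/-0.430 → slack +2.103/-2.206; half-tol=0.430, Σhalf²=0.736561
  -H: nom -43.500 → Σnom=9.140; wc +0.400/-0.400 → slack +2.503/-2.606; half-tol=0.400, Σhalf²=0.896561
  -I: nom -6.020 → Σnom=3.120; wc +0.020/-0.343 → slack +2.523/-2.949; half-tol=0.182, Σhalf²=0.929504
  -J: nom -49.700 → Σnom=-46.580; wc +0.110/-0.110 → slack +2.633/-3.059; half-tol=0.110, Σhalf²=0.941604
Nominal = -46.580. Worst-case = [-46.580 - 3.059, -46.580 + 2.633] = [-49.639, -43.947]. RSS = √0.941604 = 0.970.

nominal=-46.580 wc=[-49.639,-43.947] rss=0.970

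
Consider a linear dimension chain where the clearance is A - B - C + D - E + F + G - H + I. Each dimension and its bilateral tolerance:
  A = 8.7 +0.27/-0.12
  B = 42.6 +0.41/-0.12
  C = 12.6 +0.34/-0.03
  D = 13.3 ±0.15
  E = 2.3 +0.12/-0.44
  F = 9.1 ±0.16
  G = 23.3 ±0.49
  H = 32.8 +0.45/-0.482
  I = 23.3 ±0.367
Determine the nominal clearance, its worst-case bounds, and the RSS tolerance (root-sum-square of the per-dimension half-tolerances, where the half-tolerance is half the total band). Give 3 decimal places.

Stack each dimension's contribution:
  +A: nom +8.700 → Σnom=8.700; wc +0.270/-0.120 → slack +0.270/-0.120; half-tol=0.195, Σhalf²=0.038025
  -B: nom -42.600 → Σnom=-33.900; wc +0.120/-0.410 → slack +0.390/-0.530; half-tol=0.265, Σhalf²=0.108250
  -C: nom -12.600 → Σnom=-46.500; wc +0.030/-0.340 → slack +0.420/-0.870; half-tol=0.185, Σhalf²=0.142475
  +D: nom +13.300 → Σnom=-33.200; wc +0.150/-0.150 → slack +0.570/-1.020; half-tol=0.150, Σhalf²=0.164975
  -E: nom -2.300 → Σnom=-35.500; wc +0.440/-0.120 → slack +1.010/-1.140; half-tol=0.280, Σhalf²=0.243375
  +F: nom +9.100 → Σnom=-26.400; wc +0.160/-0.160 → slack +1.170/-1.300; half-tol=0.160, Σhalf²=0.268975
  +G: nom +23.300 → Σnom=-3.100; wc +0.490/-0.490 → slack +1.660/-1.790; half-tol=0.490, Σhalf²=0.509075
  -H: nom -32.800 → Σnom=-35.900; wc +0.482/-0.450 → slack +2.142/-2.240; half-tol=0.466, Σhalf²=0.726231
  +I: nom +23.300 → Σnom=-12.600; wc +0.367/-0.367 → slack +2.509/-2.607; half-tol=0.367, Σhalf²=0.860920
Nominal = -12.600. Worst-case = [-12.600 - 2.607, -12.600 + 2.509] = [-15.207, -10.091]. RSS = √0.860920 = 0.928.

nominal=-12.600 wc=[-15.207,-10.091] rss=0.928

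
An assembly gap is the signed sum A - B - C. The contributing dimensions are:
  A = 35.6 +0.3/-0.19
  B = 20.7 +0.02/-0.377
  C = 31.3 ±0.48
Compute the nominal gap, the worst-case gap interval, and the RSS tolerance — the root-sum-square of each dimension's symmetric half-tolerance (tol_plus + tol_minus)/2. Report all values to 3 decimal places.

Stack each dimension's contribution:
  +A: nom +35.600 → Σnom=35.600; wc +0.300/-0.190 → slack +0.300/-0.190; half-tol=0.245, Σhalf²=0.060025
  -B: nom -20.700 → Σnom=14.900; wc +0.377/-0.020 → slack +0.677/-0.210; half-tol=0.199, Σhalf²=0.099427
  -C: nom -31.300 → Σnom=-16.400; wc +0.480/-0.480 → slack +1.157/-0.690; half-tol=0.480, Σhalf²=0.329827
Nominal = -16.400. Worst-case = [-16.400 - 0.690, -16.400 + 1.157] = [-17.090, -15.243]. RSS = √0.329827 = 0.574.

nominal=-16.400 wc=[-17.090,-15.243] rss=0.574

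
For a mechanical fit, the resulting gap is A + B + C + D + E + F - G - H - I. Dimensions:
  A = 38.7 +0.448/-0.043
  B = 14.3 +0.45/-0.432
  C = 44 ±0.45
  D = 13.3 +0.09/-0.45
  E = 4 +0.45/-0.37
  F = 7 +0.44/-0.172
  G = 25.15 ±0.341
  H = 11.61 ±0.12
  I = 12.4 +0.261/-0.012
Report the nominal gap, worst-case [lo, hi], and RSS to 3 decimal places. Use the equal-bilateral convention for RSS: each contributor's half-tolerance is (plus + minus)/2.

Stack each dimension's contribution:
  +A: nom +38.700 → Σnom=38.700; wc +0.448/-0.043 → slack +0.448/-0.043; half-tol=0.245, Σhalf²=0.060270
  +B: nom +14.300 → Σnom=53.000; wc +0.450/-0.432 → slack +0.898/-0.475; half-tol=0.441, Σhalf²=0.254751
  +C: nom +44.000 → Σnom=97.000; wc +0.450/-0.450 → slack +1.348/-0.925; half-tol=0.450, Σhalf²=0.457251
  +D: nom +13.300 → Σnom=110.300; wc +0.090/-0.450 → slack +1.438/-1.375; half-tol=0.270, Σhalf²=0.530151
  +E: nom +4.000 → Σnom=114.300; wc +0.450/-0.370 → slack +1.888/-1.745; half-tol=0.410, Σhalf²=0.698251
  +F: nom +7.000 → Σnom=121.300; wc +0.440/-0.172 → slack +2.328/-1.917; half-tol=0.306, Σhalf²=0.791887
  -G: nom -25.150 → Σnom=96.150; wc +0.341/-0.341 → slack +2.669/-2.258; half-tol=0.341, Σhalf²=0.908168
  -H: nom -11.610 → Σnom=84.540; wc +0.120/-0.120 → slack +2.789/-2.378; half-tol=0.120, Σhalf²=0.922568
  -I: nom -12.400 → Σnom=72.140; wc +0.012/-0.261 → slack +2.801/-2.639; half-tol=0.137, Σhalf²=0.941201
Nominal = 72.140. Worst-case = [72.140 - 2.639, 72.140 + 2.801] = [69.501, 74.941]. RSS = √0.941201 = 0.970.

nominal=72.140 wc=[69.501,74.941] rss=0.970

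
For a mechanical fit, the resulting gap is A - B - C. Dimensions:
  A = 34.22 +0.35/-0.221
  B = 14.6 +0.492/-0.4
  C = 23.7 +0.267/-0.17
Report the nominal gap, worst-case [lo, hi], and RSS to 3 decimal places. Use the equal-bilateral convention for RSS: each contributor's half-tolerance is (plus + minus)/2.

Stack each dimension's contribution:
  +A: nom +34.220 → Σnom=34.220; wc +0.350/-0.221 → slack +0.350/-0.221; half-tol=0.285, Σhalf²=0.081510
  -B: nom -14.600 → Σnom=19.620; wc +0.400/-0.492 → slack +0.750/-0.713; half-tol=0.446, Σhalf²=0.280426
  -C: nom -23.700 → Σnom=-4.080; wc +0.170/-0.267 → slack +0.920/-0.980; half-tol=0.219, Σhalf²=0.328168
Nominal = -4.080. Worst-case = [-4.080 - 0.980, -4.080 + 0.920] = [-5.060, -3.160]. RSS = √0.328168 = 0.573.

nominal=-4.080 wc=[-5.060,-3.160] rss=0.573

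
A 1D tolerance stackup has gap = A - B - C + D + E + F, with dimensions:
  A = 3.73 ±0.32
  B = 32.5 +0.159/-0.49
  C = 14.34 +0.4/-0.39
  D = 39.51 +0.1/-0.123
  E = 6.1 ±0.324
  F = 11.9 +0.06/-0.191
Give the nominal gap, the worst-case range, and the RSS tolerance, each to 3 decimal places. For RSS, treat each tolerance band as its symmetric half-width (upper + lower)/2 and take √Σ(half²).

Stack each dimension's contribution:
  +A: nom +3.730 → Σnom=3.730; wc +0.320/-0.320 → slack +0.320/-0.320; half-tol=0.320, Σhalf²=0.102400
  -B: nom -32.500 → Σnom=-28.770; wc +0.490/-0.159 → slack +0.810/-0.479; half-tol=0.325, Σhalf²=0.207700
  -C: nom -14.340 → Σnom=-43.110; wc +0.390/-0.400 → slack +1.200/-0.879; half-tol=0.395, Σhalf²=0.363725
  +D: nom +39.510 → Σnom=-3.600; wc +0.100/-0.123 → slack +1.300/-1.002; half-tol=0.112, Σhalf²=0.376158
  +E: nom +6.100 → Σnom=2.500; wc +0.324/-0.324 → slack +1.624/-1.326; half-tol=0.324, Σhalf²=0.481134
  +F: nom +11.900 → Σnom=14.400; wc +0.060/-0.191 → slack +1.684/-1.517; half-tol=0.126, Σhalf²=0.496884
Nominal = 14.400. Worst-case = [14.400 - 1.517, 14.400 + 1.684] = [12.883, 16.084]. RSS = √0.496884 = 0.705.

nominal=14.400 wc=[12.883,16.084] rss=0.705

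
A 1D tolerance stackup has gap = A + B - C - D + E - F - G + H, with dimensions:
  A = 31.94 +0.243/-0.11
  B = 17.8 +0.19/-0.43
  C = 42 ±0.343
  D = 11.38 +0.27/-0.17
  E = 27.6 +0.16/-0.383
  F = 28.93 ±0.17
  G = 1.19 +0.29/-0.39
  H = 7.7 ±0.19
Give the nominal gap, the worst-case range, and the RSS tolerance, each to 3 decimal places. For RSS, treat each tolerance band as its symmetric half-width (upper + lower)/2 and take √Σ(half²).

nominal=1.540 wc=[-0.646,3.396] rss=0.740

Stack each dimension's contribution:
  +A: nom +31.940 → Σnom=31.940; wc +0.243/-0.110 → slack +0.243/-0.110; half-tol=0.176, Σhalf²=0.031152
  +B: nom +17.800 → Σnom=49.740; wc +0.190/-0.430 → slack +0.433/-0.540; half-tol=0.310, Σhalf²=0.127252
  -C: nom -42.000 → Σnom=7.740; wc +0.343/-0.343 → slack +0.776/-0.883; half-tol=0.343, Σhalf²=0.244901
  -D: nom -11.380 → Σnom=-3.640; wc +0.170/-0.270 → slack +0.946/-1.153; half-tol=0.220, Σhalf²=0.293301
  +E: nom +27.600 → Σnom=23.960; wc +0.160/-0.383 → slack +1.106/-1.536; half-tol=0.272, Σhalf²=0.367013
  -F: nom -28.930 → Σnom=-4.970; wc +0.170/-0.170 → slack +1.276/-1.706; half-tol=0.170, Σhalf²=0.395913
  -G: nom -1.190 → Σnom=-6.160; wc +0.390/-0.290 → slack +1.666/-1.996; half-tol=0.340, Σhalf²=0.511513
  +H: nom +7.700 → Σnom=1.540; wc +0.190/-0.190 → slack +1.856/-2.186; half-tol=0.190, Σhalf²=0.547613
Nominal = 1.540. Worst-case = [1.540 - 2.186, 1.540 + 1.856] = [-0.646, 3.396]. RSS = √0.547613 = 0.740.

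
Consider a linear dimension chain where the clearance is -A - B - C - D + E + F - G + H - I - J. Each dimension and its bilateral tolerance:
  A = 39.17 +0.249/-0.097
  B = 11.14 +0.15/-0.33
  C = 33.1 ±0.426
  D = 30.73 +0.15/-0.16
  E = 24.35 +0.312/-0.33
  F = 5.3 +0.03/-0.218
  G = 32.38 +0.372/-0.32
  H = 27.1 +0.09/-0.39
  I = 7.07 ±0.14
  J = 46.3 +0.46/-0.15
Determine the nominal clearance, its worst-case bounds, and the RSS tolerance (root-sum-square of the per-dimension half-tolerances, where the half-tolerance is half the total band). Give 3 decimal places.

nominal=-143.140 wc=[-146.025,-141.085] rss=0.837

Stack each dimension's contribution:
  -A: nom -39.170 → Σnom=-39.170; wc +0.097/-0.249 → slack +0.097/-0.249; half-tol=0.173, Σhalf²=0.029929
  -B: nom -11.140 → Σnom=-50.310; wc +0.330/-0.150 → slack +0.427/-0.399; half-tol=0.240, Σhalf²=0.087529
  -C: nom -33.100 → Σnom=-83.410; wc +0.426/-0.426 → slack +0.853/-0.825; half-tol=0.426, Σhalf²=0.269005
  -D: nom -30.730 → Σnom=-114.140; wc +0.160/-0.150 → slack +1.013/-0.975; half-tol=0.155, Σhalf²=0.293030
  +E: nom +24.350 → Σnom=-89.790; wc +0.312/-0.330 → slack +1.325/-1.305; half-tol=0.321, Σhalf²=0.396071
  +F: nom +5.300 → Σnom=-84.490; wc +0.030/-0.218 → slack +1.355/-1.523; half-tol=0.124, Σhalf²=0.411447
  -G: nom -32.380 → Σnom=-116.870; wc +0.320/-0.372 → slack +1.675/-1.895; half-tol=0.346, Σhalf²=0.531163
  +H: nom +27.100 → Σnom=-89.770; wc +0.090/-0.390 → slack +1.765/-2.285; half-tol=0.240, Σhalf²=0.588763
  -I: nom -7.070 → Σnom=-96.840; wc +0.140/-0.140 → slack +1.905/-2.425; half-tol=0.140, Σhalf²=0.608363
  -J: nom -46.300 → Σnom=-143.140; wc +0.150/-0.460 → slack +2.055/-2.885; half-tol=0.305, Σhalf²=0.701388
Nominal = -143.140. Worst-case = [-143.140 - 2.885, -143.140 + 2.055] = [-146.025, -141.085]. RSS = √0.701388 = 0.837.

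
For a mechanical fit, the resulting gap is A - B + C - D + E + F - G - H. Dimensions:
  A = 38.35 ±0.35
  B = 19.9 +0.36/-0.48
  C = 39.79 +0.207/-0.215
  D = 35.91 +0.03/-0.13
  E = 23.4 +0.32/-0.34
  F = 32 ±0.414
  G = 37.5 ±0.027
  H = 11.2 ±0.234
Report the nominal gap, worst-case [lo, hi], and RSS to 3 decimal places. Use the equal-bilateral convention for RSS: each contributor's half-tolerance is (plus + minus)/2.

Stack each dimension's contribution:
  +A: nom +38.350 → Σnom=38.350; wc +0.350/-0.350 → slack +0.350/-0.350; half-tol=0.350, Σhalf²=0.122500
  -B: nom -19.900 → Σnom=18.450; wc +0.480/-0.360 → slack +0.830/-0.710; half-tol=0.420, Σhalf²=0.298900
  +C: nom +39.790 → Σnom=58.240; wc +0.207/-0.215 → slack +1.037/-0.925; half-tol=0.211, Σhalf²=0.343421
  -D: nom -35.910 → Σnom=22.330; wc +0.130/-0.030 → slack +1.167/-0.955; half-tol=0.080, Σhalf²=0.349821
  +E: nom +23.400 → Σnom=45.730; wc +0.320/-0.340 → slack +1.487/-1.295; half-tol=0.330, Σhalf²=0.458721
  +F: nom +32.000 → Σnom=77.730; wc +0.414/-0.414 → slack +1.901/-1.709; half-tol=0.414, Σhalf²=0.630117
  -G: nom -37.500 → Σnom=40.230; wc +0.027/-0.027 → slack +1.928/-1.736; half-tol=0.027, Σhalf²=0.630846
  -H: nom -11.200 → Σnom=29.030; wc +0.234/-0.234 → slack +2.162/-1.970; half-tol=0.234, Σhalf²=0.685602
Nominal = 29.030. Worst-case = [29.030 - 1.970, 29.030 + 2.162] = [27.060, 31.192]. RSS = √0.685602 = 0.828.

nominal=29.030 wc=[27.060,31.192] rss=0.828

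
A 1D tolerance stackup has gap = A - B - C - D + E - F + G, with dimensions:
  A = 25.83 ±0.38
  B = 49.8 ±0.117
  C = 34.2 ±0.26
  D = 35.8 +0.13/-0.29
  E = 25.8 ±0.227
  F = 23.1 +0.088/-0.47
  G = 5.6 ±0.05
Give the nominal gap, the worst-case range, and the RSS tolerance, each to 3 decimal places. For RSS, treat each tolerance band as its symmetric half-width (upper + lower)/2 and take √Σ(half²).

Stack each dimension's contribution:
  +A: nom +25.830 → Σnom=25.830; wc +0.380/-0.380 → slack +0.380/-0.380; half-tol=0.380, Σhalf²=0.144400
  -B: nom -49.800 → Σnom=-23.970; wc +0.117/-0.117 → slack +0.497/-0.497; half-tol=0.117, Σhalf²=0.158089
  -C: nom -34.200 → Σnom=-58.170; wc +0.260/-0.260 → slack +0.757/-0.757; half-tol=0.260, Σhalf²=0.225689
  -D: nom -35.800 → Σnom=-93.970; wc +0.290/-0.130 → slack +1.047/-0.887; half-tol=0.210, Σhalf²=0.269789
  +E: nom +25.800 → Σnom=-68.170; wc +0.227/-0.227 → slack +1.274/-1.114; half-tol=0.227, Σhalf²=0.321318
  -F: nom -23.100 → Σnom=-91.270; wc +0.470/-0.088 → slack +1.744/-1.202; half-tol=0.279, Σhalf²=0.399159
  +G: nom +5.600 → Σnom=-85.670; wc +0.050/-0.050 → slack +1.794/-1.252; half-tol=0.050, Σhalf²=0.401659
Nominal = -85.670. Worst-case = [-85.670 - 1.252, -85.670 + 1.794] = [-86.922, -83.876]. RSS = √0.401659 = 0.634.

nominal=-85.670 wc=[-86.922,-83.876] rss=0.634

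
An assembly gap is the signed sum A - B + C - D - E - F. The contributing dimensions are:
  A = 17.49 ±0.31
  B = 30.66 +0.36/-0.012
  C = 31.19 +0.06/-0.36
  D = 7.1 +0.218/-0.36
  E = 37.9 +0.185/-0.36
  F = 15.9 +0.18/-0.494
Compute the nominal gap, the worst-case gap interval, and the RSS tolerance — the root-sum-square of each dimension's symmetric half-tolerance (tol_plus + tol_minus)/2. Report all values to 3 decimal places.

nominal=-42.880 wc=[-44.493,-41.284] rss=0.668

Stack each dimension's contribution:
  +A: nom +17.490 → Σnom=17.490; wc +0.310/-0.310 → slack +0.310/-0.310; half-tol=0.310, Σhalf²=0.096100
  -B: nom -30.660 → Σnom=-13.170; wc +0.012/-0.360 → slack +0.322/-0.670; half-tol=0.186, Σhalf²=0.130696
  +C: nom +31.190 → Σnom=18.020; wc +0.060/-0.360 → slack +0.382/-1.030; half-tol=0.210, Σhalf²=0.174796
  -D: nom -7.100 → Σnom=10.920; wc +0.360/-0.218 → slack +0.742/-1.248; half-tol=0.289, Σhalf²=0.258317
  -E: nom -37.900 → Σnom=-26.980; wc +0.360/-0.185 → slack +1.102/-1.433; half-tol=0.272, Σhalf²=0.332573
  -F: nom -15.900 → Σnom=-42.880; wc +0.494/-0.180 → slack +1.596/-1.613; half-tol=0.337, Σhalf²=0.446142
Nominal = -42.880. Worst-case = [-42.880 - 1.613, -42.880 + 1.596] = [-44.493, -41.284]. RSS = √0.446142 = 0.668.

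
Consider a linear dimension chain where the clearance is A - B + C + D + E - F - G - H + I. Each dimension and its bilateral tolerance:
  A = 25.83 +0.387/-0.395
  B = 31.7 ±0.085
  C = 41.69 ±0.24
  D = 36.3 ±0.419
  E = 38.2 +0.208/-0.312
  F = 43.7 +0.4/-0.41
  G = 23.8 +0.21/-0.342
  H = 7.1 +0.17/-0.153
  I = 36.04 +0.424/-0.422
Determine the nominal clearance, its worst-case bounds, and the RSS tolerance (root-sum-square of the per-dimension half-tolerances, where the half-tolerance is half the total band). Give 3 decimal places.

nominal=71.760 wc=[69.107,74.428] rss=0.952

Stack each dimension's contribution:
  +A: nom +25.830 → Σnom=25.830; wc +0.387/-0.395 → slack +0.387/-0.395; half-tol=0.391, Σhalf²=0.152881
  -B: nom -31.700 → Σnom=-5.870; wc +0.085/-0.085 → slack +0.472/-0.480; half-tol=0.085, Σhalf²=0.160106
  +C: nom +41.690 → Σnom=35.820; wc +0.240/-0.240 → slack +0.712/-0.720; half-tol=0.240, Σhalf²=0.217706
  +D: nom +36.300 → Σnom=72.120; wc +0.419/-0.419 → slack +1.131/-1.139; half-tol=0.419, Σhalf²=0.393267
  +E: nom +38.200 → Σnom=110.320; wc +0.208/-0.312 → slack +1.339/-1.451; half-tol=0.260, Σhalf²=0.460867
  -F: nom -43.700 → Σnom=66.620; wc +0.410/-0.400 → slack +1.749/-1.851; half-tol=0.405, Σhalf²=0.624892
  -G: nom -23.800 → Σnom=42.820; wc +0.342/-0.210 → slack +2.091/-2.061; half-tol=0.276, Σhalf²=0.701068
  -H: nom -7.100 → Σnom=35.720; wc +0.153/-0.170 → slack +2.244/-2.231; half-tol=0.162, Σhalf²=0.727150
  +I: nom +36.040 → Σnom=71.760; wc +0.424/-0.422 → slack +2.668/-2.653; half-tol=0.423, Σhalf²=0.906079
Nominal = 71.760. Worst-case = [71.760 - 2.653, 71.760 + 2.668] = [69.107, 74.428]. RSS = √0.906079 = 0.952.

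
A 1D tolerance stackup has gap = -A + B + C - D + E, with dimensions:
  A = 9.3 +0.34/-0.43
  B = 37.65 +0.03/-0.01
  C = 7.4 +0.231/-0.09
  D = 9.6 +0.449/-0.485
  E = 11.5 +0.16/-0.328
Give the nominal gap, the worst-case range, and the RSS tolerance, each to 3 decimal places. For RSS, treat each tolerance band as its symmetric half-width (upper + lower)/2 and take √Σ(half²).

nominal=37.650 wc=[36.433,38.986] rss=0.672

Stack each dimension's contribution:
  -A: nom -9.300 → Σnom=-9.300; wc +0.430/-0.340 → slack +0.430/-0.340; half-tol=0.385, Σhalf²=0.148225
  +B: nom +37.650 → Σnom=28.350; wc +0.030/-0.010 → slack +0.460/-0.350; half-tol=0.020, Σhalf²=0.148625
  +C: nom +7.400 → Σnom=35.750; wc +0.231/-0.090 → slack +0.691/-0.440; half-tol=0.161, Σhalf²=0.174385
  -D: nom -9.600 → Σnom=26.150; wc +0.485/-0.449 → slack +1.176/-0.889; half-tol=0.467, Σhalf²=0.392474
  +E: nom +11.500 → Σnom=37.650; wc +0.160/-0.328 → slack +1.336/-1.217; half-tol=0.244, Σhalf²=0.452010
Nominal = 37.650. Worst-case = [37.650 - 1.217, 37.650 + 1.336] = [36.433, 38.986]. RSS = √0.452010 = 0.672.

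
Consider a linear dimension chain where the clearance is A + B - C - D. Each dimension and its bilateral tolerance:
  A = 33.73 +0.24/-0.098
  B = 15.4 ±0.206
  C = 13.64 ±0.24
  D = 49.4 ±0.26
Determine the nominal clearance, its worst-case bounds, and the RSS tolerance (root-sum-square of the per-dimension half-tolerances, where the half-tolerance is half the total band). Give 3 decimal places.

nominal=-13.910 wc=[-14.714,-12.964] rss=0.443

Stack each dimension's contribution:
  +A: nom +33.730 → Σnom=33.730; wc +0.240/-0.098 → slack +0.240/-0.098; half-tol=0.169, Σhalf²=0.028561
  +B: nom +15.400 → Σnom=49.130; wc +0.206/-0.206 → slack +0.446/-0.304; half-tol=0.206, Σhalf²=0.070997
  -C: nom -13.640 → Σnom=35.490; wc +0.240/-0.240 → slack +0.686/-0.544; half-tol=0.240, Σhalf²=0.128597
  -D: nom -49.400 → Σnom=-13.910; wc +0.260/-0.260 → slack +0.946/-0.804; half-tol=0.260, Σhalf²=0.196197
Nominal = -13.910. Worst-case = [-13.910 - 0.804, -13.910 + 0.946] = [-14.714, -12.964]. RSS = √0.196197 = 0.443.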